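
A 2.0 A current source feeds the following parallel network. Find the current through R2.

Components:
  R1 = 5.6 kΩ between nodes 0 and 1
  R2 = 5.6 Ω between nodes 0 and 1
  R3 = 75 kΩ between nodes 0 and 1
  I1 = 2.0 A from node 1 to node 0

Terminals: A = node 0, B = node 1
All resistors sit directly between nodes 0 and 1, so they are in parallel and share one voltage V; the full source current 2 A splits among them.
1/R_par = 1/5600 + 1/5.6 + 1/75000 = 0.1788 S  =>  R_par = 5.594 Ω
V = I × R_par = 2 × 5.594 = 11.19 V
I_R2 = V/R2 = 11.19/5.6 = 1.998 A

Final answer: 1.998 A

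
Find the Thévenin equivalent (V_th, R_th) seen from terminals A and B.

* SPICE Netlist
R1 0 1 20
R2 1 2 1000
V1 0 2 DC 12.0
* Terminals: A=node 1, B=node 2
Step 1 — V_th is the open-circuit voltage V_A - V_B (nothing connected across the terminals).
Nodal analysis, taking node 2 as the 0 V reference.
Source V1 fixes V_0 = 12 V.
KCL at each unknown node (sum of currents leaving = 0; resistances in Ω):
  Node 1: (V_1 - 12)/20 + (V_1 - 0)/1000 = 0
Collecting terms: 0.051 × V_1 = 0.6  =>  V_1 = 11.76 V
V_th = V_1 - V_2 = 11.76 - 0 = 11.76 V
Step 2 — R_th: zero the source — replace V1 by a short circuit (node 2 merges into node 0) — and find the resistance seen between A (node 1) and B (node 0).
Reduce the network between node 1 (A) and node 0 (B) by series/parallel combination:
  Rp1 = R1 ‖ R2 (parallel, both between nodes 0 and 1) = 1/(1/20 + 1/1000) = 19.61 Ω
R_th = 19.61 Ω

Final answer: V_th = 11.76 V, R_th = 19.61 Ω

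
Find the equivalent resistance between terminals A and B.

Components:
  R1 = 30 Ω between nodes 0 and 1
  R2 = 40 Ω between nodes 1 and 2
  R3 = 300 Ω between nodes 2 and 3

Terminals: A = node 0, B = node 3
Reduce the network between node 0 (A) and node 3 (B) by series/parallel combination:
  Rs1 = R1 + R2 (series, joined only at node 1) = 30 + 40 = 70 Ω
  Rs2 = R3 + Rs1 (series, joined only at node 2) = 300 + 70 = 370 Ω
R_eq = 370 Ω

Final answer: 370 Ω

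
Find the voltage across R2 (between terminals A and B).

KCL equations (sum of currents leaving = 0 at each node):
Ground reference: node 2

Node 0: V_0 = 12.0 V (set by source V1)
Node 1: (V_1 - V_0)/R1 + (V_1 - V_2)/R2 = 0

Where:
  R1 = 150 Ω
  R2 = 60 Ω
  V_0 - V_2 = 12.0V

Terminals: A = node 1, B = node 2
R1 and R2 are in series across V1 (node 0 → node 1 → node 2), and the output A–B is taken across R2, so this is a voltage divider.
Series current: I = V1/(R1 + R2) = 12/(150 + 60) = 12/210 = 0.05714 A
V_R2 = I × R2 = V1 × R2/(R1 + R2) = 12 × 60/210 = 3.429 V

Final answer: 3.429 V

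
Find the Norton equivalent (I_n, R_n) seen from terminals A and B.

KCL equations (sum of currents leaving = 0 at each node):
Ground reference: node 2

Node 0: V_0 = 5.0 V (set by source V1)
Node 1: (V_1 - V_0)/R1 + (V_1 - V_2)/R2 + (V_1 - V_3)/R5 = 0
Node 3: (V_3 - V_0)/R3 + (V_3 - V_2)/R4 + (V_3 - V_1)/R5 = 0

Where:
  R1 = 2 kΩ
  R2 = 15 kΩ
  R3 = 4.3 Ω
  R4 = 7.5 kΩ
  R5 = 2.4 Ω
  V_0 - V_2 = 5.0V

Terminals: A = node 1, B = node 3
Find the Thévenin equivalent first; then I_n = V_th/R_th and R_n = R_th.
Step 1 — V_th is the open-circuit voltage V_A - V_B (nothing connected across the terminals).
Nodal analysis, taking node 2 as the 0 V reference.
Source V1 fixes V_0 = 5 V.
KCL at each unknown node (sum of currents leaving = 0; resistances in Ω):
  Node 1: (V_1 - 5)/2000 + (V_1 - 0)/15000 + (V_1 - V_3)/2.4 = 0
  Node 3: (V_3 - 5)/4.3 + (V_3 - 0)/7500 + (V_3 - V_1)/2.4 = 0
Collecting terms (coefficients in siemens):
  0.4172·V_1 - 0.4167·V_3 = 0.0025
  0.6494·V_3 - 0.4167·V_1 = 1.163
Determinant D = (0.4172)(0.6494) - (-0.4167)(-0.4167) = 0.09732
V_1 = [(0.0025)(0.6494) - (-0.4167)(1.163)]/D = 4.995 V
V_3 = [(0.4172)(1.163) - (0.0025)(-0.4167)]/D = 4.996 V
V_th = V_1 - V_3 = 4.995 - 4.996 = -0.0007931 V
Step 2 — R_th: zero the source — replace V1 by a short circuit (node 2 merges into node 0) — and find the resistance seen between A (node 1) and B (node 3).
Reduce the network between node 1 (A) and node 3 (B) by series/parallel combination:
  Rp1 = R1 ‖ R2 (parallel, both between nodes 0 and 1) = 1/(1/2000 + 1/15000) = 1765 Ω
  Rp2 = R3 ‖ R4 (parallel, both between nodes 0 and 3) = 1/(1/4.3 + 1/7500) = 4.298 Ω
  Rs1 = Rp1 + Rp2 (series, joined only at node 0) = 1765 + 4.298 = 1769 Ω
  Rp3 = R5 ‖ Rs1 (parallel, both between nodes 1 and 3) = 1/(1/2.4 + 1/1769) = 2.397 Ω
R_th = 2.397 Ω
I_n = V_th/R_th = -0.0007931/2.397 = -0.0003309 A, and R_n = R_th = 2.397 Ω

Final answer: I_n = -0.0003309 A, R_n = 2.397 Ω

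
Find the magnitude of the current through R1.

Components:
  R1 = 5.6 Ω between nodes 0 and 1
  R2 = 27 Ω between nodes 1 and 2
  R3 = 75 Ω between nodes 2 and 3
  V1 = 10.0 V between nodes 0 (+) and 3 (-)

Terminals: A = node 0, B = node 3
Nodal analysis, taking node 3 as the 0 V reference.
Source V1 fixes V_0 = 10 V.
KCL at each unknown node (sum of currents leaving = 0; resistances in Ω):
  Node 1: (V_1 - 10)/5.6 + (V_1 - V_2)/27 = 0
  Node 2: (V_2 - V_1)/27 + (V_2 - 0)/75 = 0
Collecting terms (coefficients in siemens):
  0.2156·V_1 - 0.03704·V_2 = 1.786
  0.05037·V_2 - 0.03704·V_1 = 0
Determinant D = (0.2156)(0.05037) - (-0.03704)(-0.03704) = 0.009489
V_1 = [(1.786)(0.05037) - (-0.03704)(0)]/D = 9.48 V
V_2 = [(0.2156)(0) - (1.786)(-0.03704)]/D = 6.97 V
I_R1 = (V_0 - V_1)/R1 = (10 - 9.48)/5.6 = 0.09294 A
|I_R1| = 0.09294 A

Final answer: |I_R1| = 0.09294 A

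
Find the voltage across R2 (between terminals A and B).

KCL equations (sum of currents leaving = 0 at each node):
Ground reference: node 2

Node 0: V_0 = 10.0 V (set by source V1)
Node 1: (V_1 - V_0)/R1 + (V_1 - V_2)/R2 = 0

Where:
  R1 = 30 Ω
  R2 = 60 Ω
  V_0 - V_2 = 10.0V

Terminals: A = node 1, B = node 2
R1 and R2 are in series across V1 (node 0 → node 1 → node 2), and the output A–B is taken across R2, so this is a voltage divider.
Series current: I = V1/(R1 + R2) = 10/(30 + 60) = 10/90 = 0.1111 A
V_R2 = I × R2 = V1 × R2/(R1 + R2) = 10 × 60/90 = 6.667 V

Final answer: 6.667 V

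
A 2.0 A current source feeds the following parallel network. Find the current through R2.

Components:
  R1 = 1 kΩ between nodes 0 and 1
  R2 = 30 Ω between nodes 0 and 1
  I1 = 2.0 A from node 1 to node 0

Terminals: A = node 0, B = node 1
All resistors sit directly between nodes 0 and 1, so they are in parallel and share one voltage V; the full source current 2 A splits among them.
1/R_par = 1/1000 + 1/30 = 0.03433 S  =>  R_par = 29.13 Ω
V = I × R_par = 2 × 29.13 = 58.25 V
I_R2 = V/R2 = 58.25/30 = 1.942 A

Final answer: 1.942 A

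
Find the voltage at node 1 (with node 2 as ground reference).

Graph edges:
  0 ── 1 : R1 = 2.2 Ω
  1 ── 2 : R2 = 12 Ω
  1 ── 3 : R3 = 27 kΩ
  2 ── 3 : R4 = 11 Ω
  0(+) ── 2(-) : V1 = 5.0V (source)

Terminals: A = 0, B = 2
Nodal analysis, taking node 2 as the 0 V reference.
Source V1 fixes V_0 = 5 V.
KCL at each unknown node (sum of currents leaving = 0; resistances in Ω):
  Node 1: (V_1 - 5)/2.2 + (V_1 - 0)/12 + (V_1 - V_3)/27000 = 0
  Node 3: (V_3 - V_1)/27000 + (V_3 - 0)/11 = 0
Collecting terms (coefficients in siemens):
  0.5379·V_1 - 0.00003704·V_3 = 2.273
  0.09095·V_3 - 0.00003704·V_1 = 0
Determinant D = (0.5379)(0.09095) - (-0.00003704)(-0.00003704) = 0.04892
V_1 = [(2.273)(0.09095) - (-0.00003704)(0)]/D = 4.225 V
V_3 = [(0.5379)(0) - (2.273)(-0.00003704)]/D = 0.001721 V
The requested potential is V_1 = 4.225 V.

Final answer: V_1 = 4.225 V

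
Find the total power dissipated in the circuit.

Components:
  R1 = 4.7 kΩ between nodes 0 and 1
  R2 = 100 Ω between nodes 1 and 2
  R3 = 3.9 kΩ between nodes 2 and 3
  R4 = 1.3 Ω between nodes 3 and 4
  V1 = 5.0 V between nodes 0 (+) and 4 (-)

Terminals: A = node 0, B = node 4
Nodal analysis, taking node 4 as the 0 V reference.
Source V1 fixes V_0 = 5 V.
KCL at each unknown node (sum of currents leaving = 0; resistances in Ω):
  Node 1: (V_1 - 5)/4700 + (V_1 - V_2)/100 = 0
  Node 2: (V_2 - V_1)/100 + (V_2 - V_3)/3900 = 0
  Node 3: (V_3 - V_2)/3900 + (V_3 - 0)/1.3 = 0
Collecting terms (coefficients in siemens):
  0.01021·V_1 - 0.01·V_2 = 0.001064
  0.01026·V_2 - 0.01·V_1 - 0.0002564·V_3 = 0
  0.7695·V_3 - 0.0002564·V_2 = 0
Solving these 3 simultaneous equations (Gaussian elimination) gives:
  V_1 = 2.299 V, V_2 = 2.242 V, V_3 = 0.000747 V
Power in each resistor, P = (ΔV)²/R:
  P_R1 = (5 - 2.299)²/4700 = 0.001552 W
  P_R2 = (2.299 - 2.242)²/100 = 0.00003302 W
  P_R3 = (2.242 - 0.000747)²/3900 = 0.001288 W
  P_R4 = (0.000747 - 0)²/1.3 = 0.0000004293 W
P_total = P_R1 + P_R2 + P_R3 + P_R4 = 0.002873 W

Final answer: 0.002873 W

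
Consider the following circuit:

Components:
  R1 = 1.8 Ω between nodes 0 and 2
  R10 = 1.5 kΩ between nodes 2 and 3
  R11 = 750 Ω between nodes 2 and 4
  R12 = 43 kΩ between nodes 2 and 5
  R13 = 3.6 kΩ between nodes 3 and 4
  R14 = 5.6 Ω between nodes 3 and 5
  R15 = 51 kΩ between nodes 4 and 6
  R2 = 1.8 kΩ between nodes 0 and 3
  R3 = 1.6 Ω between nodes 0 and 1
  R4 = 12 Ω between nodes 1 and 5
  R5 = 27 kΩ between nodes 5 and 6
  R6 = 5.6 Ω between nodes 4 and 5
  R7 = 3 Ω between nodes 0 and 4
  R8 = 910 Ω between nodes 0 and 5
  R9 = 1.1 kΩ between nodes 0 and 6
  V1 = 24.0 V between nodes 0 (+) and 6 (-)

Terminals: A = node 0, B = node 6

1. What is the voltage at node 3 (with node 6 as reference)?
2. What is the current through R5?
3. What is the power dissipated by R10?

Nodal analysis, taking node 6 as the 0 V reference.
Source V1 fixes V_0 = 24 V.
KCL at each unknown node (sum of currents leaving = 0; resistances in Ω):
  Node 1: (V_1 - 24)/1.6 + (V_1 - V_5)/12 = 0
  Node 2: (V_2 - 24)/1.8 + (V_2 - V_3)/1500 + (V_2 - V_4)/750 + (V_2 - V_5)/43000 = 0
  Node 3: (V_3 - 24)/1800 + (V_3 - V_2)/1500 + (V_3 - V_4)/3600 + (V_3 - V_5)/5.6 = 0
  Node 4: (V_4 - V_5)/5.6 + (V_4 - 24)/3 + (V_4 - V_2)/750 + (V_4 - V_3)/3600 + (V_4 - 0)/51000 = 0
  Node 5: (V_5 - V_1)/12 + (V_5 - 0)/27000 + (V_5 - V_4)/5.6 + (V_5 - 24)/910 + (V_5 - V_2)/43000 + (V_5 - V_3)/5.6 = 0
Collecting terms (coefficients in siemens):
  0.7083·V_1 - 0.08333·V_5 = 15
  0.5576·V_2 - 0.0006667·V_3 - 0.001333·V_4 - 0.00002326·V_5 = 13.33
  0.1801·V_3 - 0.0006667·V_2 - 0.0002778·V_4 - 0.1786·V_5 = 0.01333
  0.5135·V_4 - 0.001333·V_2 - 0.0002778·V_3 - 0.1786·V_5 = 8
  0.4416·V_5 - 0.08333·V_1 - 0.00002326·V_2 - 0.1786·V_3 - 0.1786·V_4 = 0.02637
Solving these 5 simultaneous equations (Gaussian elimination) gives:
  V_1 = 24 V, V_2 = 24 V, V_3 = 23.99 V, V_4 = 24 V
  V_5 = 23.99 V
Part 1:
  Read off the nodal solution: V_3 = 23.99 V
Part 2:
  I_R5 = (V_5 - V_6)/R5 = (23.99 - 0)/27000 = 0.0008887 A
  Magnitude: I_R5 = 0.0008887 A
Part 3:
  I_R10 = (V_2 - V_3)/R10 = (24 - 23.99)/1500 = 0.00000361 A
  P_R10 = I_R10² × R10 = (0.00000361)² × 1500 = 0.00000001955 W

Final answers:
1. V_3 = 23.99 V
2. I_R5 = 0.0008887 A
3. P_R10 = 1.955e-08 W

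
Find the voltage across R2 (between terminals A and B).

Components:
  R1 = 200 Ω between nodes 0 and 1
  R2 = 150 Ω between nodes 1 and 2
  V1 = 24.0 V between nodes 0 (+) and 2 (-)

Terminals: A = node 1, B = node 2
R1 and R2 are in series across V1 (node 0 → node 1 → node 2), and the output A–B is taken across R2, so this is a voltage divider.
Series current: I = V1/(R1 + R2) = 24/(200 + 150) = 24/350 = 0.06857 A
V_R2 = I × R2 = V1 × R2/(R1 + R2) = 24 × 150/350 = 10.29 V

Final answer: 10.29 V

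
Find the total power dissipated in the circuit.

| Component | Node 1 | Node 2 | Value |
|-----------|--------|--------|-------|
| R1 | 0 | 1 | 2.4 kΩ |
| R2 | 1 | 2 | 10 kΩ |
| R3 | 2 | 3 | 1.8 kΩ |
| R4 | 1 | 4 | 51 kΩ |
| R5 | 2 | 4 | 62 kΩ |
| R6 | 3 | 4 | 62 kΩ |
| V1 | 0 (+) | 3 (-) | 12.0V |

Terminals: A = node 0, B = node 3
Nodal analysis, taking node 3 as the 0 V reference.
Source V1 fixes V_0 = 12 V.
KCL at each unknown node (sum of currents leaving = 0; resistances in Ω):
  Node 1: (V_1 - 12)/2400 + (V_1 - V_2)/10000 + (V_1 - V_4)/51000 = 0
  Node 2: (V_2 - V_1)/10000 + (V_2 - 0)/1800 + (V_2 - V_4)/62000 = 0
  Node 4: (V_4 - V_1)/51000 + (V_4 - V_2)/62000 + (V_4 - 0)/62000 = 0
Collecting terms (coefficients in siemens):
  0.0005363·V_1 - 0.0001·V_2 - 0.00001961·V_4 = 0.005
  0.0006717·V_2 - 0.0001·V_1 - 0.00001613·V_4 = 0
  0.00005187·V_4 - 0.00001961·V_1 - 0.00001613·V_2 = 0
Solving these 3 simultaneous equations (Gaussian elimination) gives:
  V_1 = 9.766 V, V_2 = 1.554 V, V_4 = 4.175 V
Power in each resistor, P = (ΔV)²/R:
  P_R1 = (12 - 9.766)²/2400 = 0.002079 W
  P_R2 = (9.766 - 1.554)²/10000 = 0.006743 W
  P_R3 = (1.554 - 0)²/1800 = 0.001342 W
  P_R4 = (9.766 - 4.175)²/51000 = 0.0006129 W
  P_R5 = (1.554 - 4.175)²/62000 = 0.0001108 W
  P_R6 = (0 - 4.175)²/62000 = 0.0002812 W
P_total = P_R1 + P_R2 + P_R3 + P_R4 + P_R5 + P_R6 = 0.01117 W

Final answer: 0.01117 W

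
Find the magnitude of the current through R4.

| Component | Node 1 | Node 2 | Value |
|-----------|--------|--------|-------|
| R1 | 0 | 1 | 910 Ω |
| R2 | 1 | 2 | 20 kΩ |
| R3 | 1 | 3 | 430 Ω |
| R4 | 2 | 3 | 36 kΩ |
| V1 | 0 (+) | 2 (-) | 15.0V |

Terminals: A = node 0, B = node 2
Nodal analysis, taking node 2 as the 0 V reference.
Source V1 fixes V_0 = 15 V.
KCL at each unknown node (sum of currents leaving = 0; resistances in Ω):
  Node 1: (V_1 - 15)/910 + (V_1 - 0)/20000 + (V_1 - V_3)/430 = 0
  Node 3: (V_3 - V_1)/430 + (V_3 - 0)/36000 = 0
Collecting terms (coefficients in siemens):
  0.003474·V_1 - 0.002326·V_3 = 0.01648
  0.002353·V_3 - 0.002326·V_1 = 0
Determinant D = (0.003474)(0.002353) - (-0.002326)(-0.002326) = 0.000002768
V_1 = [(0.01648)(0.002353) - (-0.002326)(0)]/D = 14.01 V
V_3 = [(0.003474)(0) - (0.01648)(-0.002326)]/D = 13.85 V
I_R4 = (V_2 - V_3)/R4 = (0 - 13.85)/36000 = -0.0003846 A
|I_R4| = 0.0003846 A

Final answer: |I_R4| = 0.0003846 A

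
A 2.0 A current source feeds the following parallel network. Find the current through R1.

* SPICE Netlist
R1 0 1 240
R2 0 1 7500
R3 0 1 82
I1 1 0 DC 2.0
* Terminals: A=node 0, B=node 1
All resistors sit directly between nodes 0 and 1, so they are in parallel and share one voltage V; the full source current 2 A splits among them.
1/R_par = 1/240 + 1/7500 + 1/82 = 0.0165 S  =>  R_par = 60.62 Ω
V = I × R_par = 2 × 60.62 = 121.2 V
I_R1 = V/R1 = 121.2/240 = 0.5052 A

Final answer: 0.5052 A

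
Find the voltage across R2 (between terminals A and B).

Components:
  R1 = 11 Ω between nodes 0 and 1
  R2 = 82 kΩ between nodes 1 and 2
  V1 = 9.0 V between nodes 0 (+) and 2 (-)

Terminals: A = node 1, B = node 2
R1 and R2 are in series across V1 (node 0 → node 1 → node 2), and the output A–B is taken across R2, so this is a voltage divider.
Series current: I = V1/(R1 + R2) = 9/(11 + 82000) = 9/82010 = 0.0001097 A
V_R2 = I × R2 = V1 × R2/(R1 + R2) = 9 × 82000/82010 = 8.999 V

Final answer: 8.999 V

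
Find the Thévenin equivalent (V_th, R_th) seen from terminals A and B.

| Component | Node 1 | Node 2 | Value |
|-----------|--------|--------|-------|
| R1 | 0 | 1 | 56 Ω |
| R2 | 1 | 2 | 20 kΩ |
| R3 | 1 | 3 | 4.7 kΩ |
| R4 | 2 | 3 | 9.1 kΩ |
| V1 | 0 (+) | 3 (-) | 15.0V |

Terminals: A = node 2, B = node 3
Step 1 — V_th is the open-circuit voltage V_A - V_B (nothing connected across the terminals).
Nodal analysis, taking node 3 as the 0 V reference.
Source V1 fixes V_0 = 15 V.
KCL at each unknown node (sum of currents leaving = 0; resistances in Ω):
  Node 1: (V_1 - 15)/56 + (V_1 - V_2)/20000 + (V_1 - 0)/4700 = 0
  Node 2: (V_2 - V_1)/20000 + (V_2 - 0)/9100 = 0
Collecting terms (coefficients in siemens):
  0.01812·V_1 - 0.00005·V_2 = 0.2679
  0.0001599·V_2 - 0.00005·V_1 = 0
Determinant D = (0.01812)(0.0001599) - (-0.00005)(-0.00005) = 0.000002895
V_1 = [(0.2679)(0.0001599) - (-0.00005)(0)]/D = 14.8 V
V_2 = [(0.01812)(0) - (0.2679)(-0.00005)]/D = 4.627 V
V_th = V_2 - V_3 = 4.627 - 0 = 4.627 V
Step 2 — R_th: zero the source — replace V1 by a short circuit (node 3 merges into node 0) — and find the resistance seen between A (node 2) and B (node 0).
Reduce the network between node 2 (A) and node 0 (B) by series/parallel combination:
  Rp1 = R1 ‖ R3 (parallel, both between nodes 0 and 1) = 1/(1/56 + 1/4700) = 55.34 Ω
  Rs1 = R2 + Rp1 (series, joined only at node 1) = 20000 + 55.34 = 20060 Ω
  Rp2 = R4 ‖ Rs1 (parallel, both between nodes 0 and 2) = 1/(1/9100 + 1/20060) = 6260 Ω
R_th = 6.26 kΩ

Final answer: V_th = 4.627 V, R_th = 6.26 kΩ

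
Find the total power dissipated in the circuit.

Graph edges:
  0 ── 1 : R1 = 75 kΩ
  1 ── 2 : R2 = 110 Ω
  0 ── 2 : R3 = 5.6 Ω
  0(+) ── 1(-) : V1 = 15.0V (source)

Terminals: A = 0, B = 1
Nodal analysis, taking node 1 as the 0 V reference.
Source V1 fixes V_0 = 15 V.
KCL at each unknown node (sum of currents leaving = 0; resistances in Ω):
  Node 2: (V_2 - 0)/110 + (V_2 - 15)/5.6 = 0
Collecting terms: 0.1877 × V_2 = 2.679  =>  V_2 = 14.27 V
Power in each resistor, P = (ΔV)²/R:
  P_R1 = (15 - 0)²/75000 = 0.003 W
  P_R2 = (0 - 14.27)²/110 = 1.852 W
  P_R3 = (15 - 14.27)²/5.6 = 0.09429 W
P_total = P_R1 + P_R2 + P_R3 = 1.949 W

Final answer: 1.949 W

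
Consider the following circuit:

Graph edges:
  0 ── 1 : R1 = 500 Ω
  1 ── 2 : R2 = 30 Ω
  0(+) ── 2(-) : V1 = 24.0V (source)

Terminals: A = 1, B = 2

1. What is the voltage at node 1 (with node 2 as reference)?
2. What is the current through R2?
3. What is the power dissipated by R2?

Nodal analysis, taking node 2 as the 0 V reference.
Source V1 fixes V_0 = 24 V.
KCL at each unknown node (sum of currents leaving = 0; resistances in Ω):
  Node 1: (V_1 - 24)/500 + (V_1 - 0)/30 = 0
Collecting terms: 0.03533 × V_1 = 0.048  =>  V_1 = 1.358 V
Part 1:
  Read off the nodal solution: V_1 = 1.358 V
Part 2:
  I_R2 = (V_1 - V_2)/R2 = (1.358 - 0)/30 = 0.04528 A
  Magnitude: I_R2 = 0.04528 A
Part 3:
  I_R2 = (V_1 - V_2)/R2 = (1.358 - 0)/30 = 0.04528 A
  P_R2 = I_R2² × R2 = (0.04528)² × 30 = 0.06152 W

Final answers:
1. V_1 = 1.358 V
2. I_R2 = 0.04528 A
3. P_R2 = 0.06152 W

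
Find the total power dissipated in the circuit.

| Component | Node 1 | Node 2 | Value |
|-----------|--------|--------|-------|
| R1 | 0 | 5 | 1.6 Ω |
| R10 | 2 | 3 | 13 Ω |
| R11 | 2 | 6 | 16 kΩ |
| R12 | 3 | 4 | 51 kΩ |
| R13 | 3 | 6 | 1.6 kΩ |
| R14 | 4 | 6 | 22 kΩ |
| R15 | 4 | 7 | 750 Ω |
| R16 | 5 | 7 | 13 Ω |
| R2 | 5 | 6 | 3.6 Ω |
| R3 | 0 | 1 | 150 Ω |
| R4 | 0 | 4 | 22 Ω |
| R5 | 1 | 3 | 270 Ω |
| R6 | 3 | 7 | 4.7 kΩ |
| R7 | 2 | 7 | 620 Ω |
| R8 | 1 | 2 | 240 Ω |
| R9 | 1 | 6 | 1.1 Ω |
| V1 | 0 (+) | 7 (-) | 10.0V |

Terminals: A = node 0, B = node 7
Nodal analysis, taking node 7 as the 0 V reference.
Source V1 fixes V_0 = 10 V.
KCL at each unknown node (sum of currents leaving = 0; resistances in Ω):
  Node 1: (V_1 - 10)/150 + (V_1 - V_3)/270 + (V_1 - V_2)/240 + (V_1 - V_6)/1.1 = 0
  Node 2: (V_2 - 0)/620 + (V_2 - V_1)/240 + (V_2 - V_3)/13 + (V_2 - V_6)/16000 = 0
  Node 3: (V_3 - V_1)/270 + (V_3 - 0)/4700 + (V_3 - V_2)/13 + (V_3 - V_4)/51000 + (V_3 - V_6)/1600 = 0
  Node 4: (V_4 - 10)/22 + (V_4 - V_3)/51000 + (V_4 - V_6)/22000 + (V_4 - 0)/750 = 0
  Node 5: (V_5 - 10)/1.6 + (V_5 - V_6)/3.6 + (V_5 - 0)/13 = 0
  Node 6: (V_6 - V_5)/3.6 + (V_6 - V_1)/1.1 + (V_6 - V_2)/16000 + (V_6 - V_3)/1600 + (V_6 - V_4)/22000 = 0
Collecting terms (coefficients in siemens):
  0.9236·V_1 - 0.004167·V_2 - 0.003704·V_3 - 0.9091·V_6 = 0.06667
  0.08277·V_2 - 0.004167·V_1 - 0.07692·V_3 - 0.0000625·V_6 = 0
  0.08148·V_3 - 0.003704·V_1 - 0.07692·V_2 - 0.00001961·V_4 - 0.000625·V_6 = 0
  0.04685·V_4 - 0.00001961·V_3 - 0.00004545·V_6 = 0.4545
  0.9797·V_5 - 0.2778·V_6 = 6.25
  1.188·V_6 - 0.9091·V_1 - 0.0000625·V_2 - 0.000625·V_3 - 0.00004545·V_4 - 0.2778·V_5 = 0
Solving these 6 simultaneous equations (Gaussian elimination) gives:
  V_1 = 8.87 V, V_2 = 7.287 V, V_3 = 7.352 V, V_4 = 9.713 V
  V_5 = 8.896 V, V_6 = 8.875 V
Power in each resistor, P = (ΔV)²/R:
  P_R1 = (10 - 8.896)²/1.6 = 0.7618 W
  P_R2 = (8.896 - 8.875)²/3.6 = 0.000117 W
  P_R3 = (10 - 8.87)²/150 = 0.008508 W
  P_R4 = (10 - 9.713)²/22 = 0.003738 W
  P_R5 = (8.87 - 7.352)²/270 = 0.008533 W
  P_R6 = (7.352 - 0)²/4700 = 0.0115 W
  P_R7 = (7.287 - 0)²/620 = 0.08564 W
  P_R8 = (8.87 - 7.287)²/240 = 0.01045 W
  P_R9 = (8.87 - 8.875)²/1.1 = 0.00002418 W
  P_R10 = (7.287 - 7.352)²/13 = 0.0003322 W
  P_R11 = (7.287 - 8.875)²/16000 = 0.0001577 W
  P_R12 = (7.352 - 9.713)²/51000 = 0.0001093 W
  P_R13 = (7.352 - 8.875)²/1600 = 0.00145 W
  P_R14 = (9.713 - 8.875)²/22000 = 0.0000319 W
  P_R15 = (9.713 - 0)²/750 = 0.1258 W
  P_R16 = (8.896 - 0)²/13 = 6.088 W
P_total = P_R1 + P_R2 + P_R3 + P_R4 + P_R5 + P_R6 + P_R7 + P_R8 + P_R9 + P_R10 + P_R11 + P_R12 + P_R13 + P_R14 + P_R15 + P_R16 = 7.106 W

Final answer: 7.106 W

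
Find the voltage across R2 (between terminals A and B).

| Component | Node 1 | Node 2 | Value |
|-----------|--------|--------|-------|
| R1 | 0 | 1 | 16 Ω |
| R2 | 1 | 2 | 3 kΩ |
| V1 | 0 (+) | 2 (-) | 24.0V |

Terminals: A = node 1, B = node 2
R1 and R2 are in series across V1 (node 0 → node 1 → node 2), and the output A–B is taken across R2, so this is a voltage divider.
Series current: I = V1/(R1 + R2) = 24/(16 + 3000) = 24/3016 = 0.007958 A
V_R2 = I × R2 = V1 × R2/(R1 + R2) = 24 × 3000/3016 = 23.87 V

Final answer: 23.87 V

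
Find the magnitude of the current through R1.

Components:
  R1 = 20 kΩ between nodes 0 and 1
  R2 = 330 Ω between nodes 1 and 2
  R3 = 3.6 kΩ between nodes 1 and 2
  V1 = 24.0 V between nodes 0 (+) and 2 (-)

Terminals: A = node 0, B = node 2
Nodal analysis, taking node 2 as the 0 V reference.
Source V1 fixes V_0 = 24 V.
KCL at each unknown node (sum of currents leaving = 0; resistances in Ω):
  Node 1: (V_1 - 24)/20000 + (V_1 - 0)/330 + (V_1 - 0)/3600 = 0
Collecting terms: 0.003358 × V_1 = 0.0012  =>  V_1 = 0.3573 V
I_R1 = (V_0 - V_1)/R1 = (24 - 0.3573)/20000 = 0.001182 A
|I_R1| = 0.001182 A

Final answer: |I_R1| = 0.001182 A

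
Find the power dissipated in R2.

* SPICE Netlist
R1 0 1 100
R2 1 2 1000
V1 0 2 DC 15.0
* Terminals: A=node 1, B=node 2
Nodal analysis, taking node 2 as the 0 V reference.
Source V1 fixes V_0 = 15 V.
KCL at each unknown node (sum of currents leaving = 0; resistances in Ω):
  Node 1: (V_1 - 15)/100 + (V_1 - 0)/1000 = 0
Collecting terms: 0.011 × V_1 = 0.15  =>  V_1 = 13.64 V
I_R2 = (V_1 - V_2)/R2 = (13.64 - 0)/1000 = 0.01364 A
P_R2 = I_R2² × R2 = (0.01364)² × 1000 = 0.186 W

Final answer: 0.186 W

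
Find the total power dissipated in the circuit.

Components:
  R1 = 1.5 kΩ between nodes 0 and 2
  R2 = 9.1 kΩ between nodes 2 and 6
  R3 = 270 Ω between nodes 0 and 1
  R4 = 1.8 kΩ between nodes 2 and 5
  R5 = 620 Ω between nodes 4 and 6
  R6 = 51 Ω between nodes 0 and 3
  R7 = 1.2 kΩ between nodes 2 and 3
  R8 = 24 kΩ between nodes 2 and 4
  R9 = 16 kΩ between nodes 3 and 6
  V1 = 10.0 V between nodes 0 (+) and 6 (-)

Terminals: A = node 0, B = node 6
Nodal analysis, taking node 6 as the 0 V reference.
Source V1 fixes V_0 = 10 V.
KCL at each unknown node (sum of currents leaving = 0; resistances in Ω):
  Node 1: (V_1 - 10)/270 = 0
  Node 2: (V_2 - 10)/1500 + (V_2 - 0)/9100 + (V_2 - V_5)/1800 + (V_2 - V_3)/1200 + (V_2 - V_4)/24000 = 0
  Node 3: (V_3 - 10)/51 + (V_3 - V_2)/1200 + (V_3 - 0)/16000 = 0
  Node 4: (V_4 - 0)/620 + (V_4 - V_2)/24000 = 0
  Node 5: (V_5 - V_2)/1800 = 0
Collecting terms (coefficients in siemens):
  0.003704·V_1 = 0.03704
  0.002207·V_2 - 0.0008333·V_3 - 0.00004167·V_4 - 0.0005556·V_5 = 0.006667
  0.0205·V_3 - 0.0008333·V_2 = 0.1961
  0.001655·V_4 - 0.00004167·V_2 = 0
  0.0005556·V_5 - 0.0005556·V_2 = 0
Solving these 5 simultaneous equations (Gaussian elimination) gives:
  V_1 = 10 V, V_2 = 9.053 V, V_3 = 9.931 V, V_4 = 0.228 V
  V_5 = 9.053 V
Power in each resistor, P = (ΔV)²/R:
  P_R1 = (10 - 9.053)²/1500 = 0.0005975 W
  P_R2 = (9.053 - 0)²/9100 = 0.009007 W
  P_R3 = (10 - 10)²/270 = 0 W
  P_R4 = (9.053 - 9.053)²/1800 = 0 W
  P_R5 = (0.228 - 0)²/620 = 0.00008384 W
  P_R6 = (10 - 9.931)²/51 = 0.00009324 W
  P_R7 = (9.053 - 9.931)²/1200 = 0.000642 W
  P_R8 = (9.053 - 0.228)²/24000 = 0.003245 W
  P_R9 = (9.931 - 0)²/16000 = 0.006164 W
P_total = P_R1 + P_R2 + P_R3 + P_R4 + P_R5 + P_R6 + P_R7 + P_R8 + P_R9 = 0.01983 W

Final answer: 0.01983 W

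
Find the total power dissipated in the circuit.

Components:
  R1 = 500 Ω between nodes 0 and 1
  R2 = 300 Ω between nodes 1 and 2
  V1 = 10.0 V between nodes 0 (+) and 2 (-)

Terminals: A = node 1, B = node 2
Nodal analysis, taking node 2 as the 0 V reference.
Source V1 fixes V_0 = 10 V.
KCL at each unknown node (sum of currents leaving = 0; resistances in Ω):
  Node 1: (V_1 - 10)/500 + (V_1 - 0)/300 = 0
Collecting terms: 0.005333 × V_1 = 0.02  =>  V_1 = 3.75 V
Power in each resistor, P = (ΔV)²/R:
  P_R1 = (10 - 3.75)²/500 = 0.07812 W
  P_R2 = (3.75 - 0)²/300 = 0.04688 W
P_total = P_R1 + P_R2 = 0.125 W

Final answer: 0.125 W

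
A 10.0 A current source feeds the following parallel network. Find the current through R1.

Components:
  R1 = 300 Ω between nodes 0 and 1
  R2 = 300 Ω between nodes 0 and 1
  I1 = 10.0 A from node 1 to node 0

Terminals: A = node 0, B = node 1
All resistors sit directly between nodes 0 and 1, so they are in parallel and share one voltage V; the full source current 10 A splits among them.
1/R_par = 1/300 + 1/300 = 0.006667 S  =>  R_par = 150 Ω
V = I × R_par = 10 × 150 = 1500 V
I_R1 = V/R1 = 1500/300 = 5 A

Final answer: 5 A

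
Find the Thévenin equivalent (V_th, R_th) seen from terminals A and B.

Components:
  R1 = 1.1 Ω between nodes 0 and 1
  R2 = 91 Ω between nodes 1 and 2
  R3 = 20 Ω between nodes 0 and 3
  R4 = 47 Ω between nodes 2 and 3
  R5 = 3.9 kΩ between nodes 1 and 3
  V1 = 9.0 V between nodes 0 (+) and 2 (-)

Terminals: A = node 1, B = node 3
Step 1 — V_th is the open-circuit voltage V_A - V_B (nothing connected across the terminals).
Nodal analysis, taking node 2 as the 0 V reference.
Source V1 fixes V_0 = 9 V.
KCL at each unknown node (sum of currents leaving = 0; resistances in Ω):
  Node 1: (V_1 - 9)/1.1 + (V_1 - 0)/91 + (V_1 - V_3)/3900 = 0
  Node 3: (V_3 - 9)/20 + (V_3 - 0)/47 + (V_3 - V_1)/3900 = 0
Collecting terms (coefficients in siemens):
  0.9203·V_1 - 0.0002564·V_3 = 8.182
  0.07153·V_3 - 0.0002564·V_1 = 0.45
Determinant D = (0.9203)(0.07153) - (-0.0002564)(-0.0002564) = 0.06583
V_1 = [(8.182)(0.07153) - (-0.0002564)(0.45)]/D = 8.892 V
V_3 = [(0.9203)(0.45) - (8.182)(-0.0002564)]/D = 6.323 V
V_th = V_1 - V_3 = 8.892 - 6.323 = 2.569 V
Step 2 — R_th: zero the source — replace V1 by a short circuit (node 2 merges into node 0) — and find the resistance seen between A (node 1) and B (node 3).
Reduce the network between node 1 (A) and node 3 (B) by series/parallel combination:
  Rp1 = R1 ‖ R2 (parallel, both between nodes 0 and 1) = 1/(1/1.1 + 1/91) = 1.087 Ω
  Rp2 = R3 ‖ R4 (parallel, both between nodes 0 and 3) = 1/(1/20 + 1/47) = 14.03 Ω
  Rs1 = Rp1 + Rp2 (series, joined only at node 0) = 1.087 + 14.03 = 15.12 Ω
  Rp3 = R5 ‖ Rs1 (parallel, both between nodes 1 and 3) = 1/(1/3900 + 1/15.12) = 15.06 Ω
R_th = 15.06 Ω

Final answer: V_th = 2.569 V, R_th = 15.06 Ω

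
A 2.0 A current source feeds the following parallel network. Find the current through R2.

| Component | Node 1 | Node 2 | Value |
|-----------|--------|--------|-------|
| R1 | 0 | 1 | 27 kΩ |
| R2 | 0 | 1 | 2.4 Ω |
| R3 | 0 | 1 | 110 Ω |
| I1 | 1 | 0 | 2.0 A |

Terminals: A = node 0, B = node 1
All resistors sit directly between nodes 0 and 1, so they are in parallel and share one voltage V; the full source current 2 A splits among them.
1/R_par = 1/27000 + 1/2.4 + 1/110 = 0.4258 S  =>  R_par = 2.349 Ω
V = I × R_par = 2 × 2.349 = 4.697 V
I_R2 = V/R2 = 4.697/2.4 = 1.957 A

Final answer: 1.957 A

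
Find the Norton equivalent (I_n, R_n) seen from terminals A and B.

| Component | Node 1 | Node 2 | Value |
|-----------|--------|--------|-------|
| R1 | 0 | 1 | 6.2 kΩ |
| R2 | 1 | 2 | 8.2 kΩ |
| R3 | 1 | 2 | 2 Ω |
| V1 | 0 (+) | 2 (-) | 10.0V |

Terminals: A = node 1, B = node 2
Find the Thévenin equivalent first; then I_n = V_th/R_th and R_n = R_th.
Step 1 — V_th is the open-circuit voltage V_A - V_B (nothing connected across the terminals).
Nodal analysis, taking node 2 as the 0 V reference.
Source V1 fixes V_0 = 10 V.
KCL at each unknown node (sum of currents leaving = 0; resistances in Ω):
  Node 1: (V_1 - 10)/6200 + (V_1 - 0)/8200 + (V_1 - 0)/2 = 0
Collecting terms: 0.5003 × V_1 = 0.001613  =>  V_1 = 0.003224 V
V_th = V_1 - V_2 = 0.003224 - 0 = 0.003224 V
Step 2 — R_th: zero the source — replace V1 by a short circuit (node 2 merges into node 0) — and find the resistance seen between A (node 1) and B (node 0).
Reduce the network between node 1 (A) and node 0 (B) by series/parallel combination:
  Rp1 = R1 ‖ R2 ‖ R3 (parallel, all between nodes 0 and 1) = 1/(1/6200 + 1/8200 + 1/2) = 1.999 Ω
R_th = 1.999 Ω
I_n = V_th/R_th = 0.003224/1.999 = 0.001613 A, and R_n = R_th = 1.999 Ω

Final answer: I_n = 0.001613 A, R_n = 1.999 Ω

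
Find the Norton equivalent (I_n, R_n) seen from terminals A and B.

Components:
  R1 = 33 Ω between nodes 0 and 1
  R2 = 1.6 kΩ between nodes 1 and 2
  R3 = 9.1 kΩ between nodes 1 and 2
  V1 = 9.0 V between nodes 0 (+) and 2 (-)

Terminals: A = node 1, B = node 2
Find the Thévenin equivalent first; then I_n = V_th/R_th and R_n = R_th.
Step 1 — V_th is the open-circuit voltage V_A - V_B (nothing connected across the terminals).
Nodal analysis, taking node 2 as the 0 V reference.
Source V1 fixes V_0 = 9 V.
KCL at each unknown node (sum of currents leaving = 0; resistances in Ω):
  Node 1: (V_1 - 9)/33 + (V_1 - 0)/1600 + (V_1 - 0)/9100 = 0
Collecting terms: 0.03104 × V_1 = 0.2727  =>  V_1 = 8.787 V
V_th = V_1 - V_2 = 8.787 - 0 = 8.787 V
Step 2 — R_th: zero the source — replace V1 by a short circuit (node 2 merges into node 0) — and find the resistance seen between A (node 1) and B (node 0).
Reduce the network between node 1 (A) and node 0 (B) by series/parallel combination:
  Rp1 = R1 ‖ R2 ‖ R3 (parallel, all between nodes 0 and 1) = 1/(1/33 + 1/1600 + 1/9100) = 32.22 Ω
R_th = 32.22 Ω
I_n = V_th/R_th = 8.787/32.22 = 0.2727 A, and R_n = R_th = 32.22 Ω

Final answer: I_n = 0.2727 A, R_n = 32.22 Ω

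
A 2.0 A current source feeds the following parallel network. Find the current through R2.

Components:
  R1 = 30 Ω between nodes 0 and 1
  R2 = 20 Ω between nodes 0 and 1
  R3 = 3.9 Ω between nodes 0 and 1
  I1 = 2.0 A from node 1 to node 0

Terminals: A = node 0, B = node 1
All resistors sit directly between nodes 0 and 1, so they are in parallel and share one voltage V; the full source current 2 A splits among them.
1/R_par = 1/30 + 1/20 + 1/3.9 = 0.3397 S  =>  R_par = 2.943 Ω
V = I × R_par = 2 × 2.943 = 5.887 V
I_R2 = V/R2 = 5.887/20 = 0.2943 A

Final answer: 0.2943 A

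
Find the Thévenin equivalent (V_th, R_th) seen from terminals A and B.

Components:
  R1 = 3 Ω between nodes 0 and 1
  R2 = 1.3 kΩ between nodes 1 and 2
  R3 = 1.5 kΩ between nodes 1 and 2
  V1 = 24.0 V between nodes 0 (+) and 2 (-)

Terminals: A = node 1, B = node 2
Step 1 — V_th is the open-circuit voltage V_A - V_B (nothing connected across the terminals).
Nodal analysis, taking node 2 as the 0 V reference.
Source V1 fixes V_0 = 24 V.
KCL at each unknown node (sum of currents leaving = 0; resistances in Ω):
  Node 1: (V_1 - 24)/3 + (V_1 - 0)/1300 + (V_1 - 0)/1500 = 0
Collecting terms: 0.3348 × V_1 = 8  =>  V_1 = 23.9 V
V_th = V_1 - V_2 = 23.9 - 0 = 23.9 V
Step 2 — R_th: zero the source — replace V1 by a short circuit (node 2 merges into node 0) — and find the resistance seen between A (node 1) and B (node 0).
Reduce the network between node 1 (A) and node 0 (B) by series/parallel combination:
  Rp1 = R1 ‖ R2 ‖ R3 (parallel, all between nodes 0 and 1) = 1/(1/3 + 1/1300 + 1/1500) = 2.987 Ω
R_th = 2.987 Ω

Final answer: V_th = 23.9 V, R_th = 2.987 Ω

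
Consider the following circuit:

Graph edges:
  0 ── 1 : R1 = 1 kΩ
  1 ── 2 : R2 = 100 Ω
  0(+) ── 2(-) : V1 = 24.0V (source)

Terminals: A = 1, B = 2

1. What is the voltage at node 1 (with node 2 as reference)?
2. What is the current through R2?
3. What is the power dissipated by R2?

Nodal analysis, taking node 2 as the 0 V reference.
Source V1 fixes V_0 = 24 V.
KCL at each unknown node (sum of currents leaving = 0; resistances in Ω):
  Node 1: (V_1 - 24)/1000 + (V_1 - 0)/100 = 0
Collecting terms: 0.011 × V_1 = 0.024  =>  V_1 = 2.182 V
Part 1:
  Read off the nodal solution: V_1 = 2.182 V
Part 2:
  I_R2 = (V_1 - V_2)/R2 = (2.182 - 0)/100 = 0.02182 A
  Magnitude: I_R2 = 0.02182 A
Part 3:
  I_R2 = (V_1 - V_2)/R2 = (2.182 - 0)/100 = 0.02182 A
  P_R2 = I_R2² × R2 = (0.02182)² × 100 = 0.0476 W

Final answers:
1. V_1 = 2.182 V
2. I_R2 = 0.02182 A
3. P_R2 = 0.0476 W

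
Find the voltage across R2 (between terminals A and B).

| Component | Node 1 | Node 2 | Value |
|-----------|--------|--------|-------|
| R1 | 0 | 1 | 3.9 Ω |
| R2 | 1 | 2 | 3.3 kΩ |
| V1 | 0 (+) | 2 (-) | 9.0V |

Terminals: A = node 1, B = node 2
R1 and R2 are in series across V1 (node 0 → node 1 → node 2), and the output A–B is taken across R2, so this is a voltage divider.
Series current: I = V1/(R1 + R2) = 9/(3.9 + 3300) = 9/3304 = 0.002724 A
V_R2 = I × R2 = V1 × R2/(R1 + R2) = 9 × 3300/3304 = 8.989 V

Final answer: 8.989 V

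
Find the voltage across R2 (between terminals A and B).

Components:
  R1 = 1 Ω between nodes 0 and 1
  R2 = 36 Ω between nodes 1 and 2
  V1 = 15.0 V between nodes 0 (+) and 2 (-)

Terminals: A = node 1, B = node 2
R1 and R2 are in series across V1 (node 0 → node 1 → node 2), and the output A–B is taken across R2, so this is a voltage divider.
Series current: I = V1/(R1 + R2) = 15/(1 + 36) = 15/37 = 0.4054 A
V_R2 = I × R2 = V1 × R2/(R1 + R2) = 15 × 36/37 = 14.59 V

Final answer: 14.59 V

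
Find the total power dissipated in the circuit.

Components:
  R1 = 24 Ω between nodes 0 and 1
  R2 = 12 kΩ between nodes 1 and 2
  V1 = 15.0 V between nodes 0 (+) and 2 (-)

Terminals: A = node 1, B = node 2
Nodal analysis, taking node 2 as the 0 V reference.
Source V1 fixes V_0 = 15 V.
KCL at each unknown node (sum of currents leaving = 0; resistances in Ω):
  Node 1: (V_1 - 15)/24 + (V_1 - 0)/12000 = 0
Collecting terms: 0.04175 × V_1 = 0.625  =>  V_1 = 14.97 V
Power in each resistor, P = (ΔV)²/R:
  P_R1 = (15 - 14.97)²/24 = 0.00003735 W
  P_R2 = (14.97 - 0)²/12000 = 0.01868 W
P_total = P_R1 + P_R2 = 0.01871 W

Final answer: 0.01871 W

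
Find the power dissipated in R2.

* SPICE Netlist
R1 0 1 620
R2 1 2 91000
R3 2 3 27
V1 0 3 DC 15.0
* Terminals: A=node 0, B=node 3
Nodal analysis, taking node 3 as the 0 V reference.
Source V1 fixes V_0 = 15 V.
KCL at each unknown node (sum of currents leaving = 0; resistances in Ω):
  Node 1: (V_1 - 15)/620 + (V_1 - V_2)/91000 = 0
  Node 2: (V_2 - V_1)/91000 + (V_2 - 0)/27 = 0
Collecting terms (coefficients in siemens):
  0.001624·V_1 - 0.00001099·V_2 = 0.02419
  0.03705·V_2 - 0.00001099·V_1 = 0
Determinant D = (0.001624)(0.03705) - (-0.00001099)(-0.00001099) = 0.00006016
V_1 = [(0.02419)(0.03705) - (-0.00001099)(0)]/D = 14.9 V
V_2 = [(0.001624)(0) - (0.02419)(-0.00001099)]/D = 0.004419 V
I_R2 = (V_1 - V_2)/R2 = (14.9 - 0.004419)/91000 = 0.0001637 A
P_R2 = I_R2² × R2 = (0.0001637)² × 91000 = 0.002438 W

Final answer: 0.002438 W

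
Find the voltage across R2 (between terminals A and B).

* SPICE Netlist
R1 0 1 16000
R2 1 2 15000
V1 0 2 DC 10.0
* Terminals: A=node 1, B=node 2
R1 and R2 are in series across V1 (node 0 → node 1 → node 2), and the output A–B is taken across R2, so this is a voltage divider.
Series current: I = V1/(R1 + R2) = 10/(16000 + 15000) = 10/31000 = 0.0003226 A
V_R2 = I × R2 = V1 × R2/(R1 + R2) = 10 × 15000/31000 = 4.839 V

Final answer: 4.839 V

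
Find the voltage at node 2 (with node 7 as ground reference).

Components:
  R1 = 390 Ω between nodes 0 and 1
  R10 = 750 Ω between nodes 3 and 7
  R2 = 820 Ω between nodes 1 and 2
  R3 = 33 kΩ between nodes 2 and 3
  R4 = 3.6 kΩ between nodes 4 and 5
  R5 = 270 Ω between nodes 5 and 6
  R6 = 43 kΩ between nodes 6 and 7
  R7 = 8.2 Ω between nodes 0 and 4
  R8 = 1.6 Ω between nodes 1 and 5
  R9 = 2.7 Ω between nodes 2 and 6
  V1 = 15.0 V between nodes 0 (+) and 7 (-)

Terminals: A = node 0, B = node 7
Nodal analysis, taking node 7 as the 0 V reference.
Source V1 fixes V_0 = 15 V.
KCL at each unknown node (sum of currents leaving = 0; resistances in Ω):
  Node 1: (V_1 - 15)/390 + (V_1 - V_2)/820 + (V_1 - V_5)/1.6 = 0
  Node 2: (V_2 - V_1)/820 + (V_2 - V_3)/33000 + (V_2 - V_6)/2.7 = 0
  Node 3: (V_3 - V_2)/33000 + (V_3 - 0)/750 = 0
  Node 4: (V_4 - V_5)/3600 + (V_4 - 15)/8.2 = 0
  Node 5: (V_5 - V_4)/3600 + (V_5 - V_6)/270 + (V_5 - V_1)/1.6 = 0
  Node 6: (V_6 - V_5)/270 + (V_6 - 0)/43000 + (V_6 - V_2)/2.7 = 0
Collecting terms (coefficients in siemens):
  0.6288·V_1 - 0.00122·V_2 - 0.625·V_5 = 0.03846
  0.3716·V_2 - 0.00122·V_1 - 0.0000303·V_3 - 0.3704·V_6 = 0
  0.001364·V_3 - 0.0000303·V_2 = 0
  0.1222·V_4 - 0.0002778·V_5 = 1.829
  0.629·V_5 - 0.625·V_1 - 0.0002778·V_4 - 0.003704·V_6 = 0
  0.3741·V_6 - 0.3704·V_2 - 0.003704·V_5 = 0
Solving these 6 simultaneous equations (Gaussian elimination) gives:
  V_1 = 14.73 V, V_2 = 14.57 V, V_3 = 0.3238 V, V_4 = 15 V
  V_5 = 14.73 V, V_6 = 14.57 V
The requested potential is V_2 = 14.57 V.

Final answer: V_2 = 14.57 V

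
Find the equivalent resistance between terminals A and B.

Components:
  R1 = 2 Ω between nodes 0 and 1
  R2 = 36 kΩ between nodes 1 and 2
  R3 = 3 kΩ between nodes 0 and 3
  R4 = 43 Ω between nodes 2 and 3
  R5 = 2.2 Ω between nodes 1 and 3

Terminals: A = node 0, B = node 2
The network is not a plain series/parallel combination. Inject a 1 A test current into terminal A (node 0) and return it from terminal B (node 2); then R_eq = V_A / (1 A).
Nodal analysis, taking node 2 as the 0 V reference.
Current source I_test pushes 1 A into node 0 and draws it out of node 2.
KCL at each unknown node (sum of currents leaving = 0; resistances in Ω):
  Node 0: (V_0 - V_1)/2 + (V_0 - V_3)/3000 - 1 = 0
  Node 1: (V_1 - V_0)/2 + (V_1 - 0)/36000 + (V_1 - V_3)/2.2 = 0
  Node 3: (V_3 - V_0)/3000 + (V_3 - V_1)/2.2 + (V_3 - 0)/43 = 0
Collecting terms (coefficients in siemens):
  0.5003·V_0 - 0.5·V_1 - 0.0003333·V_3 = 1
  0.9546·V_1 - 0.5·V_0 - 0.4545·V_3 = 0
  0.4781·V_3 - 0.0003333·V_0 - 0.4545·V_1 = 0
Solving these 3 simultaneous equations (Gaussian elimination) gives:
  V_0 = 47.14 V, V_1 = 45.14 V, V_3 = 42.95 V
R_eq = V_0 / 1 A = 47.14 Ω

Final answer: 47.14 Ω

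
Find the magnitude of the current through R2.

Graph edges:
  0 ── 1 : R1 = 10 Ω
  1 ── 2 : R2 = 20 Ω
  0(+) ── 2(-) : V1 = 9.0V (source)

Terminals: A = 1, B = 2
Nodal analysis, taking node 2 as the 0 V reference.
Source V1 fixes V_0 = 9 V.
KCL at each unknown node (sum of currents leaving = 0; resistances in Ω):
  Node 1: (V_1 - 9)/10 + (V_1 - 0)/20 = 0
Collecting terms: 0.15 × V_1 = 0.9  =>  V_1 = 6 V
I_R2 = (V_1 - V_2)/R2 = (6 - 0)/20 = 0.3 A
|I_R2| = 0.3 A

Final answer: |I_R2| = 0.3 A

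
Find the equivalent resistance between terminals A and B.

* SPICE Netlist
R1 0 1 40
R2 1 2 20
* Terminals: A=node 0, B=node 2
Reduce the network between node 0 (A) and node 2 (B) by series/parallel combination:
  Rs1 = R1 + R2 (series, joined only at node 1) = 40 + 20 = 60 Ω
R_eq = 60 Ω

Final answer: 60 Ω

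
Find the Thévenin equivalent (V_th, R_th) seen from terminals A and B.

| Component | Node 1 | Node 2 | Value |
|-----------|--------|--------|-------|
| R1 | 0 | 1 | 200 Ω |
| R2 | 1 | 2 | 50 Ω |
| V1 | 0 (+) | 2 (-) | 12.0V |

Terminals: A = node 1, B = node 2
Step 1 — V_th is the open-circuit voltage V_A - V_B (nothing connected across the terminals).
Nodal analysis, taking node 2 as the 0 V reference.
Source V1 fixes V_0 = 12 V.
KCL at each unknown node (sum of currents leaving = 0; resistances in Ω):
  Node 1: (V_1 - 12)/200 + (V_1 - 0)/50 = 0
Collecting terms: 0.025 × V_1 = 0.06  =>  V_1 = 2.4 V
V_th = V_1 - V_2 = 2.4 - 0 = 2.4 V
Step 2 — R_th: zero the source — replace V1 by a short circuit (node 2 merges into node 0) — and find the resistance seen between A (node 1) and B (node 0).
Reduce the network between node 1 (A) and node 0 (B) by series/parallel combination:
  Rp1 = R1 ‖ R2 (parallel, both between nodes 0 and 1) = 1/(1/200 + 1/50) = 40 Ω
R_th = 40 Ω

Final answer: V_th = 2.4 V, R_th = 40 Ω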